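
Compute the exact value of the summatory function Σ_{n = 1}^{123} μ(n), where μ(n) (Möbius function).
Σ_{n ≤ 123} μ(n) = -1

Compute μ(n) for each 1 ≤ n ≤ 123: μ(1) = 1, μ(2) = -1, μ(3) = -1, μ(4) = 0, μ(5) = -1, μ(6) = 1, μ(7) = -1, μ(8) = 0, μ(9) = 0, μ(10) = 1, μ(11) = -1, μ(12) = 0, μ(13) = -1, μ(14) = 1, μ(15) = 1, μ(16) = 0, μ(17) = -1, μ(18) = 0, μ(19) = -1, μ(20) = 0, μ(21) = 1, μ(22) = 1, μ(23) = -1, μ(24) = 0, μ(25) = 0, μ(26) = 1, μ(27) = 0, μ(28) = 0, μ(29) = -1, μ(30) = -1, μ(31) = -1, μ(32) = 0, μ(33) = 1, μ(34) = 1, μ(35) = 1, μ(36) = 0, μ(37) = -1, μ(38) = 1, μ(39) = 1, μ(40) = 0, μ(41) = -1, μ(42) = -1, μ(43) = -1, μ(44) = 0, μ(45) = 0, μ(46) = 1, μ(47) = -1, μ(48) = 0, μ(49) = 0, μ(50) = 0, μ(51) = 1, μ(52) = 0, μ(53) = -1, μ(54) = 0, μ(55) = 1, μ(56) = 0, μ(57) = 1, μ(58) = 1, μ(59) = -1, μ(60) = 0, μ(61) = -1, μ(62) = 1, μ(63) = 0, μ(64) = 0, μ(65) = 1, μ(66) = -1, μ(67) = -1, μ(68) = 0, μ(69) = 1, μ(70) = -1, μ(71) = -1, μ(72) = 0, μ(73) = -1, μ(74) = 1, μ(75) = 0, μ(76) = 0, μ(77) = 1, μ(78) = -1, μ(79) = -1, μ(80) = 0, μ(81) = 0, μ(82) = 1, μ(83) = -1, μ(84) = 0, μ(85) = 1, μ(86) = 1, μ(87) = 1, μ(88) = 0, μ(89) = -1, μ(90) = 0, μ(91) = 1, μ(92) = 0, μ(93) = 1, μ(94) = 1, μ(95) = 1, μ(96) = 0, μ(97) = -1, μ(98) = 0, μ(99) = 0, μ(100) = 0, μ(101) = -1, μ(102) = -1, μ(103) = -1, μ(104) = 0, μ(105) = -1, μ(106) = 1, μ(107) = -1, μ(108) = 0, μ(109) = -1, μ(110) = -1, μ(111) = 1, μ(112) = 0, μ(113) = -1, μ(114) = -1, μ(115) = 1, μ(116) = 0, μ(117) = 0, μ(118) = 1, μ(119) = 1, μ(120) = 0, μ(121) = 0, μ(122) = 1, μ(123) = 1. Summing all 123 values: -1. (Mertens function M(x) = Σ_{n ≤ x} μ(n); on average M(x) should be small (PNT ⟺ M(x) = o(x)).)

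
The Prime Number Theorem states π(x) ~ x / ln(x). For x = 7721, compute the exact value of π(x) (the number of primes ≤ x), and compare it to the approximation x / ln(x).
π(7721) = 979;  x/ln(x) ≈ 862.52;  relative error ≈ 11.90%.

Directly count primes up to 7721: π(7721) = 979. The PNT approximation gives 7721/ln(7721) ≈ 7721/8.95170 ≈ 862.52. Relative error (π(x) − x/ln(x)) / π(x) ≈ 11.90%; the approximation is known to undercount slightly (Li(x) is a better estimate).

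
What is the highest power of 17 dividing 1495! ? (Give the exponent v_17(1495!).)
v_17(1495!) = 92

Legendre's formula: v_p(n!) = Σ_{k ≥ 1} ⌊n / p^k⌋. For p = 17, n = 1495, the terms are:
  ⌊1495/17^1⌋ = ⌊1495/17⌋ = 87
  ⌊1495/17^2⌋ = ⌊1495/289⌋ = 5
(the next term ⌊1495/17^3⌋ = 0, terminating the sum). Summing: v_17(1495!) = 87 + 5 = 92.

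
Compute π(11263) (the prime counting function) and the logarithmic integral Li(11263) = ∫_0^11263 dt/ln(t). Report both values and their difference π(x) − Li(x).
π(11263) = 1362;  Li(11263) ≈ 1382.37;  π(x) − Li(x) ≈ -20.37.

Direct count of primes ≤ 11263 gives π(11263) = 1362. Numerical evaluation of the logarithmic integral gives Li(11263) ≈ 1382.37. The difference π(x) − Li(x) ≈ -20.37 is typically negative for small/moderate x (Li(x) overestimates), though Littlewood's theorem shows this sign changes infinitely often.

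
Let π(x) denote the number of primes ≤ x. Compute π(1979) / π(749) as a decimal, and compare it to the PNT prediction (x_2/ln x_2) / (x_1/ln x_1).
π(1979)/π(749) = 299/132 ≈ 2.2652;  PNT prediction ≈ 2.3040.

π(749) = 132 and π(1979) = 299, so π(1979)/π(749) ≈ 2.2652. The PNT-predicted ratio is (1979/ln(1979)) / (749/ln(749)) ≈ 2.3040. The two agree to within a few percent, as expected.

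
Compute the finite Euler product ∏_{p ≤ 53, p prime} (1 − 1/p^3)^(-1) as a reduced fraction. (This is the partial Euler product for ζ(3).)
∏ = 16238292364256237331040396846411171054751/13509219810297755163480275884866445246464

The primes p ≤ 53 are [2, 3, 5, 7, 11, 13, 17, 19, 23, 29, 31, 37, 41, 43, 47, 53]. For each prime, (1 − 1/p^3)^(-1) = p^3 / (p^3 − 1). The product is (1 − 1/2^3)^(-1), (1 − 1/3^3)^(-1), (1 − 1/5^3)^(-1), (1 − 1/7^3)^(-1), (1 − 1/11^3)^(-1), (1 − 1/13^3)^(-1), (1 − 1/17^3)^(-1), (1 − 1/19^3)^(-1), (1 − 1/23^3)^(-1), (1 − 1/29^3)^(-1), (1 − 1/31^3)^(-1), (1 − 1/37^3)^(-1), (1 − 1/41^3)^(-1), (1 − 1/43^3)^(-1), (1 − 1/47^3)^(-1), (1 − 1/53^3)^(-1) = ∏ p^3 / (p^3 − 1) = 16238292364256237331040396846411171054751/13509219810297755163480275884866445246464.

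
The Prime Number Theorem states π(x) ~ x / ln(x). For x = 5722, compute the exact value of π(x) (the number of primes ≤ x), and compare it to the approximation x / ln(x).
π(5722) = 753;  x/ln(x) ≈ 661.34;  relative error ≈ 12.17%.

Directly count primes up to 5722: π(5722) = 753. The PNT approximation gives 5722/ln(5722) ≈ 5722/8.65207 ≈ 661.34. Relative error (π(x) − x/ln(x)) / π(x) ≈ 12.17%; the approximation is known to undercount slightly (Li(x) is a better estimate).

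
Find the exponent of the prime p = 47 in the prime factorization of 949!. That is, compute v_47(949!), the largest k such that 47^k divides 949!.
v_47(949!) = 20

Legendre's formula: v_p(n!) = Σ_{k ≥ 1} ⌊n / p^k⌋. For p = 47, n = 949, the terms are:
  ⌊949/47^1⌋ = ⌊949/47⌋ = 20
(the next term ⌊949/47^2⌋ = 0, terminating the sum). Summing: v_47(949!) = 20 = 20.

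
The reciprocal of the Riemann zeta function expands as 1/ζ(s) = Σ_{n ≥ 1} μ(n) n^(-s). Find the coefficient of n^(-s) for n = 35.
μ(35) = 1

Factor n = 35 = 5 · 7. μ(n) = 0 if any exponent ≥ 2 (not squarefree); otherwise μ(n) = (−1)^{ω(n)} where ω(n) is the number of distinct prime factors. Applying: μ(35) = 1.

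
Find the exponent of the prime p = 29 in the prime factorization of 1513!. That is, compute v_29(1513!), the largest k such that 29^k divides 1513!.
v_29(1513!) = 53

Legendre's formula: v_p(n!) = Σ_{k ≥ 1} ⌊n / p^k⌋. For p = 29, n = 1513, the terms are:
  ⌊1513/29^1⌋ = ⌊1513/29⌋ = 52
  ⌊1513/29^2⌋ = ⌊1513/841⌋ = 1
(the next term ⌊1513/29^3⌋ = 0, terminating the sum). Summing: v_29(1513!) = 52 + 1 = 53.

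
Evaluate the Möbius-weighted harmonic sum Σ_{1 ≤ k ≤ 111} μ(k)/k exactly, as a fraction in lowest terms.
Σ μ(k)/k = -678316192822146162262092815134314936522301/39962142402550705168325165981723972810713890

Values of μ(k) for 1 ≤ k ≤ 111: μ(1) = 1, μ(2) = -1, μ(3) = -1, μ(5) = -1, μ(6) = 1, μ(7) = -1, μ(10) = 1, μ(11) = -1, μ(13) = -1, μ(14) = 1, μ(15) = 1, μ(17) = -1, μ(19) = -1, μ(21) = 1, μ(22) = 1, μ(23) = -1, μ(26) = 1, μ(29) = -1, μ(30) = -1, μ(31) = -1, μ(33) = 1, μ(34) = 1, μ(35) = 1, μ(37) = -1, μ(38) = 1, μ(39) = 1, μ(41) = -1, μ(42) = -1, μ(43) = -1, μ(46) = 1, μ(47) = -1, μ(51) = 1, μ(53) = -1, μ(55) = 1, μ(57) = 1, μ(58) = 1, μ(59) = -1, μ(61) = -1, μ(62) = 1, μ(65) = 1, μ(66) = -1, μ(67) = -1, μ(69) = 1, μ(70) = -1, μ(71) = -1, μ(73) = -1, μ(74) = 1, μ(77) = 1, μ(78) = -1, μ(79) = -1, μ(82) = 1, μ(83) = -1, μ(85) = 1, μ(86) = 1, μ(87) = 1, μ(89) = -1, μ(91) = 1, μ(93) = 1, μ(94) = 1, μ(95) = 1, μ(97) = -1, μ(101) = -1, μ(102) = -1, μ(103) = -1, μ(105) = -1, μ(106) = 1, μ(107) = -1, μ(109) = -1, μ(110) = -1, μ(111) = 1, with μ = 0 on non-squarefree integers. Summing μ(k)/k for k where μ(k) ≠ 0 gives -678316192822146162262092815134314936522301/39962142402550705168325165981723972810713890 ≈ -0.0170. (PNT ⟺ this sum → 0 as n → ∞.)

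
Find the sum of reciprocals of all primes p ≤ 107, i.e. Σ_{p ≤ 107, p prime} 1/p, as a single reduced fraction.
Σ 1/p = 4701017770207212913287900722730772880277689/2566376117594999414479597815340071648394470

π(107) = 28, so the primes ≤ 107 are [2, 3, 5, 7, 11, 13, 17, 19, 23, 29, 31, 37, 41, 43, 47, 53, 59, 61, 67, 71, 73, 79, 83, 89, 97, 101, 103, 107]. Summing 1/p over these primes: 4701017770207212913287900722730772880277689/2566376117594999414479597815340071648394470 ≈ 1.8318. Mertens estimate ln ln(107) + 0.2615 ≈ 1.8033.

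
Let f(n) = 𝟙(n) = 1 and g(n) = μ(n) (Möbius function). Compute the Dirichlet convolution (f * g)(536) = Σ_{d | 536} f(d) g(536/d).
(𝟙 * μ)(536) = 0

Divisors of 536: [1, 2, 4, 8, 67, 134, 268, 536]. For each d | 536:
  d = 1: 𝟙(1) · μ(536/1) = 1 · 0 = 0
  d = 2: 𝟙(2) · μ(536/2) = 1 · 0 = 0
  d = 4: 𝟙(4) · μ(536/4) = 1 · 1 = 1
  d = 8: 𝟙(8) · μ(536/8) = 1 · -1 = -1
  d = 67: 𝟙(67) · μ(536/67) = 1 · 0 = 0
  d = 134: 𝟙(134) · μ(536/134) = 1 · 0 = 0
  d = 268: 𝟙(268) · μ(536/268) = 1 · -1 = -1
  d = 536: 𝟙(536) · μ(536/536) = 1 · 1 = 1
Summing: (𝟙 * μ)(536) = 0 + 0 + 1 + -1 + 0 + 0 + -1 + 1 = 0.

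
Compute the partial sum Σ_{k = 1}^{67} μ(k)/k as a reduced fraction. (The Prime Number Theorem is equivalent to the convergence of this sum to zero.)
Σ μ(k)/k = 1690811146852662245882/1309720258513377842646515

Values of μ(k) for 1 ≤ k ≤ 67: μ(1) = 1, μ(2) = -1, μ(3) = -1, μ(5) = -1, μ(6) = 1, μ(7) = -1, μ(10) = 1, μ(11) = -1, μ(13) = -1, μ(14) = 1, μ(15) = 1, μ(17) = -1, μ(19) = -1, μ(21) = 1, μ(22) = 1, μ(23) = -1, μ(26) = 1, μ(29) = -1, μ(30) = -1, μ(31) = -1, μ(33) = 1, μ(34) = 1, μ(35) = 1, μ(37) = -1, μ(38) = 1, μ(39) = 1, μ(41) = -1, μ(42) = -1, μ(43) = -1, μ(46) = 1, μ(47) = -1, μ(51) = 1, μ(53) = -1, μ(55) = 1, μ(57) = 1, μ(58) = 1, μ(59) = -1, μ(61) = -1, μ(62) = 1, μ(65) = 1, μ(66) = -1, μ(67) = -1, with μ = 0 on non-squarefree integers. Summing μ(k)/k for k where μ(k) ≠ 0 gives 1690811146852662245882/1309720258513377842646515 ≈ 0.0013. (PNT ⟺ this sum → 0 as n → ∞.)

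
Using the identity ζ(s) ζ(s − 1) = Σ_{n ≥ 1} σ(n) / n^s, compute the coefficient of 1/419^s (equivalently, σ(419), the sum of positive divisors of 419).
σ(419) = 420

In the product (Σ m^0/m^s)(Σ k / k^s) = Σ (Σ_{d | n} d) / n^s, the coefficient of 1/n^s is σ(n) = Σ_{d | n} d. For n = 419, divisors are [1, 419]; summing: σ(419) = 420.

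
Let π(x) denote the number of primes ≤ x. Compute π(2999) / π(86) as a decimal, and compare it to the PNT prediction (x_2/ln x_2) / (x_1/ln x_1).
π(2999)/π(86) = 430/23 ≈ 18.6957;  PNT prediction ≈ 19.4019.

π(86) = 23 and π(2999) = 430, so π(2999)/π(86) ≈ 18.6957. The PNT-predicted ratio is (2999/ln(2999)) / (86/ln(86)) ≈ 19.4019. The two agree to within a few percent, as expected.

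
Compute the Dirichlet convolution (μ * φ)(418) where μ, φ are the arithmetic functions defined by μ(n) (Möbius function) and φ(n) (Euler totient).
(μ * φ)(418) = 0

Divisors of 418: [1, 2, 11, 19, 22, 38, 209, 418]. For each d | 418:
  d = 1: μ(1) · φ(418/1) = 1 · 180 = 180
  d = 2: μ(2) · φ(418/2) = -1 · 180 = -180
  d = 11: μ(11) · φ(418/11) = -1 · 18 = -18
  d = 19: μ(19) · φ(418/19) = -1 · 10 = -10
  d = 22: μ(22) · φ(418/22) = 1 · 18 = 18
  d = 38: μ(38) · φ(418/38) = 1 · 10 = 10
  d = 209: μ(209) · φ(418/209) = 1 · 1 = 1
  d = 418: μ(418) · φ(418/418) = -1 · 1 = -1
Summing: (μ * φ)(418) = 180 + -180 + -18 + -10 + 18 + 10 + 1 + -1 = 0.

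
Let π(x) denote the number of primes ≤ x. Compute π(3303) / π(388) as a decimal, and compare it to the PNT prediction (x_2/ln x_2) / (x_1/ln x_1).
π(3303)/π(388) = 464/76 ≈ 6.1053;  PNT prediction ≈ 6.2629.

π(388) = 76 and π(3303) = 464, so π(3303)/π(388) ≈ 6.1053. The PNT-predicted ratio is (3303/ln(3303)) / (388/ln(388)) ≈ 6.2629. The two agree to within a few percent, as expected.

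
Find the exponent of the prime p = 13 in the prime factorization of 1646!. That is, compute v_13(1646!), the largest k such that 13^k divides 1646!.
v_13(1646!) = 135

Legendre's formula: v_p(n!) = Σ_{k ≥ 1} ⌊n / p^k⌋. For p = 13, n = 1646, the terms are:
  ⌊1646/13^1⌋ = ⌊1646/13⌋ = 126
  ⌊1646/13^2⌋ = ⌊1646/169⌋ = 9
(the next term ⌊1646/13^3⌋ = 0, terminating the sum). Summing: v_13(1646!) = 126 + 9 = 135.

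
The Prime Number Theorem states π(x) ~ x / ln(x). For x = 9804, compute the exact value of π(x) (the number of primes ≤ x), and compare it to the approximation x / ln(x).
π(9804) = 1209;  x/ln(x) ≈ 1066.75;  relative error ≈ 11.77%.

Directly count primes up to 9804: π(9804) = 1209. The PNT approximation gives 9804/ln(9804) ≈ 9804/9.19055 ≈ 1066.75. Relative error (π(x) − x/ln(x)) / π(x) ≈ 11.77%; the approximation is known to undercount slightly (Li(x) is a better estimate).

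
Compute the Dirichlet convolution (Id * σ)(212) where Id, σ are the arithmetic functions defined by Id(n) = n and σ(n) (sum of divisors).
(Id * σ)(212) = 1819

Divisors of 212: [1, 2, 4, 53, 106, 212]. For each d | 212:
  d = 1: Id(1) · σ(212/1) = 1 · 378 = 378
  d = 2: Id(2) · σ(212/2) = 2 · 162 = 324
  d = 4: Id(4) · σ(212/4) = 4 · 54 = 216
  d = 53: Id(53) · σ(212/53) = 53 · 7 = 371
  d = 106: Id(106) · σ(212/106) = 106 · 3 = 318
  d = 212: Id(212) · σ(212/212) = 212 · 1 = 212
Summing: (Id * σ)(212) = 378 + 324 + 216 + 371 + 318 + 212 = 1819.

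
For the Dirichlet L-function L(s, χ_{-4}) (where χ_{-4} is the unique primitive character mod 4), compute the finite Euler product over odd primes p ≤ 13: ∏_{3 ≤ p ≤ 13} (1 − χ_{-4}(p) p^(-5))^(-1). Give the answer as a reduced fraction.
∏ = 700807599951834375/703510729567397888

The odd primes p ≤ 13 are [3, 5, 7, 11, 13]. For each, χ(p) = 1 if p ≡ 1 mod 4, χ(p) = −1 if p ≡ 3 mod 4. Taking (1 − χ(p)/p^5)^(-1) = p^5/(p^5 − χ(p)): (1 − (-1)/3^5)^(-1) · (1 − (1)/5^5)^(-1) · (1 − (-1)/7^5)^(-1) · (1 − (-1)/11^5)^(-1) · (1 − (1)/13^5)^(-1) = 700807599951834375/703510729567397888.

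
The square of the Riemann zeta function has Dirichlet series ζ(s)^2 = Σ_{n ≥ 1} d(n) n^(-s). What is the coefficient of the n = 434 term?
d(434) = 8

ζ(s)^2 = (Σ 1/m^s)(Σ 1/k^s). The coefficient of 1/n^s in the product is the number of ordered pairs (m, k) with mk = n, which equals d(n). For n = 434, divisors are [1, 2, 7, 14, 31, 62, 217, 434], so d(434) = 8.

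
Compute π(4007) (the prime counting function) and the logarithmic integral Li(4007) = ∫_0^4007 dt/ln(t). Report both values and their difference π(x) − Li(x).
π(4007) = 553;  Li(4007) ≈ 566.21;  π(x) − Li(x) ≈ -13.21.

Direct count of primes ≤ 4007 gives π(4007) = 553. Numerical evaluation of the logarithmic integral gives Li(4007) ≈ 566.21. The difference π(x) − Li(x) ≈ -13.21 is typically negative for small/moderate x (Li(x) overestimates), though Littlewood's theorem shows this sign changes infinitely often.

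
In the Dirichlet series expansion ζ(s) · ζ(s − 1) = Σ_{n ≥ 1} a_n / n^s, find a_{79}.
σ(79) = 80

In the product (Σ m^0/m^s)(Σ k / k^s) = Σ (Σ_{d | n} d) / n^s, the coefficient of 1/n^s is σ(n) = Σ_{d | n} d. For n = 79, divisors are [1, 79]; summing: σ(79) = 80.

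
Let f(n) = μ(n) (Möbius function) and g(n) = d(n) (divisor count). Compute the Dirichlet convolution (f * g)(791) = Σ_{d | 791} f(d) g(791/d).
(μ * d)(791) = 1

Divisors of 791: [1, 7, 113, 791]. For each d | 791:
  d = 1: μ(1) · d(791/1) = 1 · 4 = 4
  d = 7: μ(7) · d(791/7) = -1 · 2 = -2
  d = 113: μ(113) · d(791/113) = -1 · 2 = -2
  d = 791: μ(791) · d(791/791) = 1 · 1 = 1
Summing: (μ * d)(791) = 4 + -2 + -2 + 1 = 1.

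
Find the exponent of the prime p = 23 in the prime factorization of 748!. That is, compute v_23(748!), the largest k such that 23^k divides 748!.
v_23(748!) = 33

Legendre's formula: v_p(n!) = Σ_{k ≥ 1} ⌊n / p^k⌋. For p = 23, n = 748, the terms are:
  ⌊748/23^1⌋ = ⌊748/23⌋ = 32
  ⌊748/23^2⌋ = ⌊748/529⌋ = 1
(the next term ⌊748/23^3⌋ = 0, terminating the sum). Summing: v_23(748!) = 32 + 1 = 33.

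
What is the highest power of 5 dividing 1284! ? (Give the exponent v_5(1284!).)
v_5(1284!) = 319

Legendre's formula: v_p(n!) = Σ_{k ≥ 1} ⌊n / p^k⌋. For p = 5, n = 1284, the terms are:
  ⌊1284/5^1⌋ = ⌊1284/5⌋ = 256
  ⌊1284/5^2⌋ = ⌊1284/25⌋ = 51
  ⌊1284/5^3⌋ = ⌊1284/125⌋ = 10
  ⌊1284/5^4⌋ = ⌊1284/625⌋ = 2
(the next term ⌊1284/5^5⌋ = 0, terminating the sum). Summing: v_5(1284!) = 256 + 51 + 10 + 2 = 319.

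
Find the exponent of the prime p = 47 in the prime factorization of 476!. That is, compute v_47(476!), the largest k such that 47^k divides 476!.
v_47(476!) = 10

Legendre's formula: v_p(n!) = Σ_{k ≥ 1} ⌊n / p^k⌋. For p = 47, n = 476, the terms are:
  ⌊476/47^1⌋ = ⌊476/47⌋ = 10
(the next term ⌊476/47^2⌋ = 0, terminating the sum). Summing: v_47(476!) = 10 = 10.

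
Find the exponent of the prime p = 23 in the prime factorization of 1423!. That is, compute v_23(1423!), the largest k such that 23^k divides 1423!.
v_23(1423!) = 63

Legendre's formula: v_p(n!) = Σ_{k ≥ 1} ⌊n / p^k⌋. For p = 23, n = 1423, the terms are:
  ⌊1423/23^1⌋ = ⌊1423/23⌋ = 61
  ⌊1423/23^2⌋ = ⌊1423/529⌋ = 2
(the next term ⌊1423/23^3⌋ = 0, terminating the sum). Summing: v_23(1423!) = 61 + 2 = 63.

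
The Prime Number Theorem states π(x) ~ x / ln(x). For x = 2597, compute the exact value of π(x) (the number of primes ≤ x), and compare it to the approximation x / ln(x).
π(2597) = 378;  x/ln(x) ≈ 330.32;  relative error ≈ 12.61%.

Directly count primes up to 2597: π(2597) = 378. The PNT approximation gives 2597/ln(2597) ≈ 2597/7.86211 ≈ 330.32. Relative error (π(x) − x/ln(x)) / π(x) ≈ 12.61%; the approximation is known to undercount slightly (Li(x) is a better estimate).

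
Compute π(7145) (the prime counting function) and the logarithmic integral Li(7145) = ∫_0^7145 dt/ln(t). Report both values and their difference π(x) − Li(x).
π(7145) = 914;  Li(7145) ≈ 930.69;  π(x) − Li(x) ≈ -16.69.

Direct count of primes ≤ 7145 gives π(7145) = 914. Numerical evaluation of the logarithmic integral gives Li(7145) ≈ 930.69. The difference π(x) − Li(x) ≈ -16.69 is typically negative for small/moderate x (Li(x) overestimates), though Littlewood's theorem shows this sign changes infinitely often.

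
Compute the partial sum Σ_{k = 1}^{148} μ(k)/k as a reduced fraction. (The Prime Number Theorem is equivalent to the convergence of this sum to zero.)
Σ μ(k)/k = 66670440746206079837278951558338834430808994180477323/3338215550199730022503077710549980019122111551066811030

Values of μ(k) for 1 ≤ k ≤ 148: μ(1) = 1, μ(2) = -1, μ(3) = -1, μ(5) = -1, μ(6) = 1, μ(7) = -1, μ(10) = 1, μ(11) = -1, μ(13) = -1, μ(14) = 1, μ(15) = 1, μ(17) = -1, μ(19) = -1, μ(21) = 1, μ(22) = 1, μ(23) = -1, μ(26) = 1, μ(29) = -1, μ(30) = -1, μ(31) = -1, μ(33) = 1, μ(34) = 1, μ(35) = 1, μ(37) = -1, μ(38) = 1, μ(39) = 1, μ(41) = -1, μ(42) = -1, μ(43) = -1, μ(46) = 1, μ(47) = -1, μ(51) = 1, μ(53) = -1, μ(55) = 1, μ(57) = 1, μ(58) = 1, μ(59) = -1, μ(61) = -1, μ(62) = 1, μ(65) = 1, μ(66) = -1, μ(67) = -1, μ(69) = 1, μ(70) = -1, μ(71) = -1, μ(73) = -1, μ(74) = 1, μ(77) = 1, μ(78) = -1, μ(79) = -1, μ(82) = 1, μ(83) = -1, μ(85) = 1, μ(86) = 1, μ(87) = 1, μ(89) = -1, μ(91) = 1, μ(93) = 1, μ(94) = 1, μ(95) = 1, μ(97) = -1, μ(101) = -1, μ(102) = -1, μ(103) = -1, μ(105) = -1, μ(106) = 1, μ(107) = -1, μ(109) = -1, μ(110) = -1, μ(111) = 1, μ(113) = -1, μ(114) = -1, μ(115) = 1, μ(118) = 1, μ(119) = 1, μ(122) = 1, μ(123) = 1, μ(127) = -1, μ(129) = 1, μ(130) = -1, μ(131) = -1, μ(133) = 1, μ(134) = 1, μ(137) = -1, μ(138) = -1, μ(139) = -1, μ(141) = 1, μ(142) = 1, μ(143) = 1, μ(145) = 1, μ(146) = 1, with μ = 0 on non-squarefree integers. Summing μ(k)/k for k where μ(k) ≠ 0 gives 66670440746206079837278951558338834430808994180477323/3338215550199730022503077710549980019122111551066811030 ≈ 0.0200. (PNT ⟺ this sum → 0 as n → ∞.)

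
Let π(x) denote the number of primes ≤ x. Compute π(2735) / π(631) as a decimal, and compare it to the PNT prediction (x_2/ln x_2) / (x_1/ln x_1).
π(2735)/π(631) = 399/115 ≈ 3.4696;  PNT prediction ≈ 3.5312.

π(631) = 115 and π(2735) = 399, so π(2735)/π(631) ≈ 3.4696. The PNT-predicted ratio is (2735/ln(2735)) / (631/ln(631)) ≈ 3.5312. The two agree to within a few percent, as expected.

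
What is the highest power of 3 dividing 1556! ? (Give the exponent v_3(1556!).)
v_3(1556!) = 774

Legendre's formula: v_p(n!) = Σ_{k ≥ 1} ⌊n / p^k⌋. For p = 3, n = 1556, the terms are:
  ⌊1556/3^1⌋ = ⌊1556/3⌋ = 518
  ⌊1556/3^2⌋ = ⌊1556/9⌋ = 172
  ⌊1556/3^3⌋ = ⌊1556/27⌋ = 57
  ⌊1556/3^4⌋ = ⌊1556/81⌋ = 19
  ⌊1556/3^5⌋ = ⌊1556/243⌋ = 6
  ⌊1556/3^6⌋ = ⌊1556/729⌋ = 2
(the next term ⌊1556/3^7⌋ = 0, terminating the sum). Summing: v_3(1556!) = 518 + 172 + 57 + 19 + 6 + 2 = 774.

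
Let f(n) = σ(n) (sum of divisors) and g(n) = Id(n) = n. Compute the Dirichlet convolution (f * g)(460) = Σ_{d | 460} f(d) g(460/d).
(σ * Id)(460) = 8789

Divisors of 460: [1, 2, 4, 5, 10, 20, 23, 46, 92, 115, 230, 460]. For each d | 460:
  d = 1: σ(1) · Id(460/1) = 1 · 460 = 460
  d = 2: σ(2) · Id(460/2) = 3 · 230 = 690
  d = 4: σ(4) · Id(460/4) = 7 · 115 = 805
  d = 5: σ(5) · Id(460/5) = 6 · 92 = 552
  d = 10: σ(10) · Id(460/10) = 18 · 46 = 828
  d = 20: σ(20) · Id(460/20) = 42 · 23 = 966
  d = 23: σ(23) · Id(460/23) = 24 · 20 = 480
  d = 46: σ(46) · Id(460/46) = 72 · 10 = 720
  d = 92: σ(92) · Id(460/92) = 168 · 5 = 840
  d = 115: σ(115) · Id(460/115) = 144 · 4 = 576
  d = 230: σ(230) · Id(460/230) = 432 · 2 = 864
  d = 460: σ(460) · Id(460/460) = 1008 · 1 = 1008
Summing: (σ * Id)(460) = 460 + 690 + 805 + 552 + 828 + 966 + 480 + 720 + 840 + 576 + 864 + 1008 = 8789.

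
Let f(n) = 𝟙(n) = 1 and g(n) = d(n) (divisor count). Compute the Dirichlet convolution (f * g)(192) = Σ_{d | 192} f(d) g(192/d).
(𝟙 * d)(192) = 84

Divisors of 192: [1, 2, 3, 4, 6, 8, 12, 16, 24, 32, 48, 64, 96, 192]. For each d | 192:
  d = 1: 𝟙(1) · d(192/1) = 1 · 14 = 14
  d = 2: 𝟙(2) · d(192/2) = 1 · 12 = 12
  d = 3: 𝟙(3) · d(192/3) = 1 · 7 = 7
  d = 4: 𝟙(4) · d(192/4) = 1 · 10 = 10
  d = 6: 𝟙(6) · d(192/6) = 1 · 6 = 6
  d = 8: 𝟙(8) · d(192/8) = 1 · 8 = 8
  d = 12: 𝟙(12) · d(192/12) = 1 · 5 = 5
  d = 16: 𝟙(16) · d(192/16) = 1 · 6 = 6
  d = 24: 𝟙(24) · d(192/24) = 1 · 4 = 4
  d = 32: 𝟙(32) · d(192/32) = 1 · 4 = 4
  d = 48: 𝟙(48) · d(192/48) = 1 · 3 = 3
  d = 64: 𝟙(64) · d(192/64) = 1 · 2 = 2
  d = 96: 𝟙(96) · d(192/96) = 1 · 2 = 2
  d = 192: 𝟙(192) · d(192/192) = 1 · 1 = 1
Summing: (𝟙 * d)(192) = 14 + 12 + 7 + 10 + 6 + 8 + 5 + 6 + 4 + 4 + 3 + 2 + 2 + 1 = 84.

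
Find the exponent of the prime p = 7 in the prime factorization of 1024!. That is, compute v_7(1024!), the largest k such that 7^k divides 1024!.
v_7(1024!) = 168

Legendre's formula: v_p(n!) = Σ_{k ≥ 1} ⌊n / p^k⌋. For p = 7, n = 1024, the terms are:
  ⌊1024/7^1⌋ = ⌊1024/7⌋ = 146
  ⌊1024/7^2⌋ = ⌊1024/49⌋ = 20
  ⌊1024/7^3⌋ = ⌊1024/343⌋ = 2
(the next term ⌊1024/7^4⌋ = 0, terminating the sum). Summing: v_7(1024!) = 146 + 20 + 2 = 168.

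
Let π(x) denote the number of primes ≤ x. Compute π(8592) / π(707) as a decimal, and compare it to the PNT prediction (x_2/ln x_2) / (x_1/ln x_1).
π(8592)/π(707) = 1069/126 ≈ 8.4841;  PNT prediction ≈ 8.8021.

π(707) = 126 and π(8592) = 1069, so π(8592)/π(707) ≈ 8.4841. The PNT-predicted ratio is (8592/ln(8592)) / (707/ln(707)) ≈ 8.8021. The two agree to within a few percent, as expected.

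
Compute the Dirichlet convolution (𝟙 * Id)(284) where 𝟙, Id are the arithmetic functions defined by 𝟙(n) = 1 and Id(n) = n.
(𝟙 * Id)(284) = 504

Divisors of 284: [1, 2, 4, 71, 142, 284]. For each d | 284:
  d = 1: 𝟙(1) · Id(284/1) = 1 · 284 = 284
  d = 2: 𝟙(2) · Id(284/2) = 1 · 142 = 142
  d = 4: 𝟙(4) · Id(284/4) = 1 · 71 = 71
  d = 71: 𝟙(71) · Id(284/71) = 1 · 4 = 4
  d = 142: 𝟙(142) · Id(284/142) = 1 · 2 = 2
  d = 284: 𝟙(284) · Id(284/284) = 1 · 1 = 1
Summing: (𝟙 * Id)(284) = 284 + 142 + 71 + 4 + 2 + 1 = 504.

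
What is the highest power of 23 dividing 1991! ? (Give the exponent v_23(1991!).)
v_23(1991!) = 89

Legendre's formula: v_p(n!) = Σ_{k ≥ 1} ⌊n / p^k⌋. For p = 23, n = 1991, the terms are:
  ⌊1991/23^1⌋ = ⌊1991/23⌋ = 86
  ⌊1991/23^2⌋ = ⌊1991/529⌋ = 3
(the next term ⌊1991/23^3⌋ = 0, terminating the sum). Summing: v_23(1991!) = 86 + 3 = 89.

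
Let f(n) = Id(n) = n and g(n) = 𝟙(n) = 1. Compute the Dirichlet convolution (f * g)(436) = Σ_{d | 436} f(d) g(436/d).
(Id * 𝟙)(436) = 770

Divisors of 436: [1, 2, 4, 109, 218, 436]. For each d | 436:
  d = 1: Id(1) · 𝟙(436/1) = 1 · 1 = 1
  d = 2: Id(2) · 𝟙(436/2) = 2 · 1 = 2
  d = 4: Id(4) · 𝟙(436/4) = 4 · 1 = 4
  d = 109: Id(109) · 𝟙(436/109) = 109 · 1 = 109
  d = 218: Id(218) · 𝟙(436/218) = 218 · 1 = 218
  d = 436: Id(436) · 𝟙(436/436) = 436 · 1 = 436
Summing: (Id * 𝟙)(436) = 1 + 2 + 4 + 109 + 218 + 436 = 770.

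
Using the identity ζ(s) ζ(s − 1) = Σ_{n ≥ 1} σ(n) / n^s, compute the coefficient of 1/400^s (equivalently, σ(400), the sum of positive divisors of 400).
σ(400) = 961

In the product (Σ m^0/m^s)(Σ k / k^s) = Σ (Σ_{d | n} d) / n^s, the coefficient of 1/n^s is σ(n) = Σ_{d | n} d. For n = 400, divisors are [1, 2, 4, 5, 8, 10, 16, 20, 25, 40, 50, 80, 100, 200, 400]; summing: σ(400) = 961.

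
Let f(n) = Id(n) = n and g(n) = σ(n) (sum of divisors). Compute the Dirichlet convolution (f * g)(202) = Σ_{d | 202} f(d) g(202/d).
(Id * σ)(202) = 1015

Divisors of 202: [1, 2, 101, 202]. For each d | 202:
  d = 1: Id(1) · σ(202/1) = 1 · 306 = 306
  d = 2: Id(2) · σ(202/2) = 2 · 102 = 204
  d = 101: Id(101) · σ(202/101) = 101 · 3 = 303
  d = 202: Id(202) · σ(202/202) = 202 · 1 = 202
Summing: (Id * σ)(202) = 306 + 204 + 303 + 202 = 1015.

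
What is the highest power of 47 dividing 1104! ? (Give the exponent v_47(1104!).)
v_47(1104!) = 23

Legendre's formula: v_p(n!) = Σ_{k ≥ 1} ⌊n / p^k⌋. For p = 47, n = 1104, the terms are:
  ⌊1104/47^1⌋ = ⌊1104/47⌋ = 23
(the next term ⌊1104/47^2⌋ = 0, terminating the sum). Summing: v_47(1104!) = 23 = 23.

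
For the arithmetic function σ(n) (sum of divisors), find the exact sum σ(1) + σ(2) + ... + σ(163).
Σ_{n ≤ 163} σ(n) = 21873

Compute σ(n) for each 1 ≤ n ≤ 163: σ(1) = 1, σ(2) = 3, σ(3) = 4, σ(4) = 7, σ(5) = 6, σ(6) = 12, σ(7) = 8, σ(8) = 15, σ(9) = 13, σ(10) = 18, σ(11) = 12, σ(12) = 28, σ(13) = 14, σ(14) = 24, σ(15) = 24, σ(16) = 31, σ(17) = 18, σ(18) = 39, σ(19) = 20, σ(20) = 42, σ(21) = 32, σ(22) = 36, σ(23) = 24, σ(24) = 60, σ(25) = 31, σ(26) = 42, σ(27) = 40, σ(28) = 56, σ(29) = 30, σ(30) = 72, σ(31) = 32, σ(32) = 63, σ(33) = 48, σ(34) = 54, σ(35) = 48, σ(36) = 91, σ(37) = 38, σ(38) = 60, σ(39) = 56, σ(40) = 90, σ(41) = 42, σ(42) = 96, σ(43) = 44, σ(44) = 84, σ(45) = 78, σ(46) = 72, σ(47) = 48, σ(48) = 124, σ(49) = 57, σ(50) = 93, σ(51) = 72, σ(52) = 98, σ(53) = 54, σ(54) = 120, σ(55) = 72, σ(56) = 120, σ(57) = 80, σ(58) = 90, σ(59) = 60, σ(60) = 168, σ(61) = 62, σ(62) = 96, σ(63) = 104, σ(64) = 127, σ(65) = 84, σ(66) = 144, σ(67) = 68, σ(68) = 126, σ(69) = 96, σ(70) = 144, σ(71) = 72, σ(72) = 195, σ(73) = 74, σ(74) = 114, σ(75) = 124, σ(76) = 140, σ(77) = 96, σ(78) = 168, σ(79) = 80, σ(80) = 186, σ(81) = 121, σ(82) = 126, σ(83) = 84, σ(84) = 224, σ(85) = 108, σ(86) = 132, σ(87) = 120, σ(88) = 180, σ(89) = 90, σ(90) = 234, σ(91) = 112, σ(92) = 168, σ(93) = 128, σ(94) = 144, σ(95) = 120, σ(96) = 252, σ(97) = 98, σ(98) = 171, σ(99) = 156, σ(100) = 217, σ(101) = 102, σ(102) = 216, σ(103) = 104, σ(104) = 210, σ(105) = 192, σ(106) = 162, σ(107) = 108, σ(108) = 280, σ(109) = 110, σ(110) = 216, σ(111) = 152, σ(112) = 248, σ(113) = 114, σ(114) = 240, σ(115) = 144, σ(116) = 210, σ(117) = 182, σ(118) = 180, σ(119) = 144, σ(120) = 360, σ(121) = 133, σ(122) = 186, σ(123) = 168, σ(124) = 224, σ(125) = 156, σ(126) = 312, σ(127) = 128, σ(128) = 255, σ(129) = 176, σ(130) = 252, σ(131) = 132, σ(132) = 336, σ(133) = 160, σ(134) = 204, σ(135) = 240, σ(136) = 270, σ(137) = 138, σ(138) = 288, σ(139) = 140, σ(140) = 336, σ(141) = 192, σ(142) = 216, σ(143) = 168, σ(144) = 403, σ(145) = 180, σ(146) = 222, σ(147) = 228, σ(148) = 266, σ(149) = 150, σ(150) = 372, σ(151) = 152, σ(152) = 300, σ(153) = 234, σ(154) = 288, σ(155) = 192, σ(156) = 392, σ(157) = 158, σ(158) = 240, σ(159) = 216, σ(160) = 378, σ(161) = 192, σ(162) = 363, σ(163) = 164. Summing all 163 values: 21873. (Average order: Σ_{n ≤ x} σ(n) ~ (π²/12) x². For x = 163, (π²/12)·163² ≈ 21852.13.)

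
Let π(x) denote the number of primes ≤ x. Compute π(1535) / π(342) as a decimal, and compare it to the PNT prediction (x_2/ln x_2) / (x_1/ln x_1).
π(1535)/π(342) = 242/68 ≈ 3.5588;  PNT prediction ≈ 3.5697.

π(342) = 68 and π(1535) = 242, so π(1535)/π(342) ≈ 3.5588. The PNT-predicted ratio is (1535/ln(1535)) / (342/ln(342)) ≈ 3.5697. The two agree to within a few percent, as expected.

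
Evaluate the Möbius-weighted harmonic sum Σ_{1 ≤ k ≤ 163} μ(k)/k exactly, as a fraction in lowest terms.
Σ μ(k)/k = 74505990747655733376890176919471583349281305895342692670863053/5766152219975951659023630035336134306565384015606066319856068810

Values of μ(k) for 1 ≤ k ≤ 163: μ(1) = 1, μ(2) = -1, μ(3) = -1, μ(5) = -1, μ(6) = 1, μ(7) = -1, μ(10) = 1, μ(11) = -1, μ(13) = -1, μ(14) = 1, μ(15) = 1, μ(17) = -1, μ(19) = -1, μ(21) = 1, μ(22) = 1, μ(23) = -1, μ(26) = 1, μ(29) = -1, μ(30) = -1, μ(31) = -1, μ(33) = 1, μ(34) = 1, μ(35) = 1, μ(37) = -1, μ(38) = 1, μ(39) = 1, μ(41) = -1, μ(42) = -1, μ(43) = -1, μ(46) = 1, μ(47) = -1, μ(51) = 1, μ(53) = -1, μ(55) = 1, μ(57) = 1, μ(58) = 1, μ(59) = -1, μ(61) = -1, μ(62) = 1, μ(65) = 1, μ(66) = -1, μ(67) = -1, μ(69) = 1, μ(70) = -1, μ(71) = -1, μ(73) = -1, μ(74) = 1, μ(77) = 1, μ(78) = -1, μ(79) = -1, μ(82) = 1, μ(83) = -1, μ(85) = 1, μ(86) = 1, μ(87) = 1, μ(89) = -1, μ(91) = 1, μ(93) = 1, μ(94) = 1, μ(95) = 1, μ(97) = -1, μ(101) = -1, μ(102) = -1, μ(103) = -1, μ(105) = -1, μ(106) = 1, μ(107) = -1, μ(109) = -1, μ(110) = -1, μ(111) = 1, μ(113) = -1, μ(114) = -1, μ(115) = 1, μ(118) = 1, μ(119) = 1, μ(122) = 1, μ(123) = 1, μ(127) = -1, μ(129) = 1, μ(130) = -1, μ(131) = -1, μ(133) = 1, μ(134) = 1, μ(137) = -1, μ(138) = -1, μ(139) = -1, μ(141) = 1, μ(142) = 1, μ(143) = 1, μ(145) = 1, μ(146) = 1, μ(149) = -1, μ(151) = -1, μ(154) = -1, μ(155) = 1, μ(157) = -1, μ(158) = 1, μ(159) = 1, μ(161) = 1, μ(163) = -1, with μ = 0 on non-squarefree integers. Summing μ(k)/k for k where μ(k) ≠ 0 gives 74505990747655733376890176919471583349281305895342692670863053/5766152219975951659023630035336134306565384015606066319856068810 ≈ 0.0129. (PNT ⟺ this sum → 0 as n → ∞.)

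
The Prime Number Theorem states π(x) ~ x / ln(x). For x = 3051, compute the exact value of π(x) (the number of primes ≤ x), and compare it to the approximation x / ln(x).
π(3051) = 437;  x/ln(x) ≈ 380.27;  relative error ≈ 12.98%.

Directly count primes up to 3051: π(3051) = 437. The PNT approximation gives 3051/ln(3051) ≈ 3051/8.02322 ≈ 380.27. Relative error (π(x) − x/ln(x)) / π(x) ≈ 12.98%; the approximation is known to undercount slightly (Li(x) is a better estimate).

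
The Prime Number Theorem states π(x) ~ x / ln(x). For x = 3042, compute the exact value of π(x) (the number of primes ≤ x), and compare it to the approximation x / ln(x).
π(3042) = 436;  x/ln(x) ≈ 379.29;  relative error ≈ 13.01%.

Directly count primes up to 3042: π(3042) = 436. The PNT approximation gives 3042/ln(3042) ≈ 3042/8.02027 ≈ 379.29. Relative error (π(x) − x/ln(x)) / π(x) ≈ 13.01%; the approximation is known to undercount slightly (Li(x) is a better estimate).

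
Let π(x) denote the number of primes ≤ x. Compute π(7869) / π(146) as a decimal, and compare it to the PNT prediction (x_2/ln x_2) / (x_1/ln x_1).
π(7869)/π(146) = 993/34 ≈ 29.2059;  PNT prediction ≈ 29.9423.

π(146) = 34 and π(7869) = 993, so π(7869)/π(146) ≈ 29.2059. The PNT-predicted ratio is (7869/ln(7869)) / (146/ln(146)) ≈ 29.9423. The two agree to within a few percent, as expected.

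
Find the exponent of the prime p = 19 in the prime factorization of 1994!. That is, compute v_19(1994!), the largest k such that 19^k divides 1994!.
v_19(1994!) = 109

Legendre's formula: v_p(n!) = Σ_{k ≥ 1} ⌊n / p^k⌋. For p = 19, n = 1994, the terms are:
  ⌊1994/19^1⌋ = ⌊1994/19⌋ = 104
  ⌊1994/19^2⌋ = ⌊1994/361⌋ = 5
(the next term ⌊1994/19^3⌋ = 0, terminating the sum). Summing: v_19(1994!) = 104 + 5 = 109.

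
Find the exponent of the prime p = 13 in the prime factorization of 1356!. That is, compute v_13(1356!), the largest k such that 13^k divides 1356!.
v_13(1356!) = 112

Legendre's formula: v_p(n!) = Σ_{k ≥ 1} ⌊n / p^k⌋. For p = 13, n = 1356, the terms are:
  ⌊1356/13^1⌋ = ⌊1356/13⌋ = 104
  ⌊1356/13^2⌋ = ⌊1356/169⌋ = 8
(the next term ⌊1356/13^3⌋ = 0, terminating the sum). Summing: v_13(1356!) = 104 + 8 = 112.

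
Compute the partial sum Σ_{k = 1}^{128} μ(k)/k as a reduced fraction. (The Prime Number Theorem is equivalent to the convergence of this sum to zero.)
Σ μ(k)/k = -228455996623300386843096283835194191857230682/401447693933303618909444119902604513664588524773

Values of μ(k) for 1 ≤ k ≤ 128: μ(1) = 1, μ(2) = -1, μ(3) = -1, μ(5) = -1, μ(6) = 1, μ(7) = -1, μ(10) = 1, μ(11) = -1, μ(13) = -1, μ(14) = 1, μ(15) = 1, μ(17) = -1, μ(19) = -1, μ(21) = 1, μ(22) = 1, μ(23) = -1, μ(26) = 1, μ(29) = -1, μ(30) = -1, μ(31) = -1, μ(33) = 1, μ(34) = 1, μ(35) = 1, μ(37) = -1, μ(38) = 1, μ(39) = 1, μ(41) = -1, μ(42) = -1, μ(43) = -1, μ(46) = 1, μ(47) = -1, μ(51) = 1, μ(53) = -1, μ(55) = 1, μ(57) = 1, μ(58) = 1, μ(59) = -1, μ(61) = -1, μ(62) = 1, μ(65) = 1, μ(66) = -1, μ(67) = -1, μ(69) = 1, μ(70) = -1, μ(71) = -1, μ(73) = -1, μ(74) = 1, μ(77) = 1, μ(78) = -1, μ(79) = -1, μ(82) = 1, μ(83) = -1, μ(85) = 1, μ(86) = 1, μ(87) = 1, μ(89) = -1, μ(91) = 1, μ(93) = 1, μ(94) = 1, μ(95) = 1, μ(97) = -1, μ(101) = -1, μ(102) = -1, μ(103) = -1, μ(105) = -1, μ(106) = 1, μ(107) = -1, μ(109) = -1, μ(110) = -1, μ(111) = 1, μ(113) = -1, μ(114) = -1, μ(115) = 1, μ(118) = 1, μ(119) = 1, μ(122) = 1, μ(123) = 1, μ(127) = -1, with μ = 0 on non-squarefree integers. Summing μ(k)/k for k where μ(k) ≠ 0 gives -228455996623300386843096283835194191857230682/401447693933303618909444119902604513664588524773 ≈ -0.0006. (PNT ⟺ this sum → 0 as n → ∞.)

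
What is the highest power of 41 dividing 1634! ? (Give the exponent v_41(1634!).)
v_41(1634!) = 39

Legendre's formula: v_p(n!) = Σ_{k ≥ 1} ⌊n / p^k⌋. For p = 41, n = 1634, the terms are:
  ⌊1634/41^1⌋ = ⌊1634/41⌋ = 39
(the next term ⌊1634/41^2⌋ = 0, terminating the sum). Summing: v_41(1634!) = 39 = 39.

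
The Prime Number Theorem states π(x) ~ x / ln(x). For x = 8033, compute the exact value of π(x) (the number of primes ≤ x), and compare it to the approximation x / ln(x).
π(8033) = 1010;  x/ln(x) ≈ 893.42;  relative error ≈ 11.54%.

Directly count primes up to 8033: π(8033) = 1010. The PNT approximation gives 8033/ln(8033) ≈ 8033/8.99131 ≈ 893.42. Relative error (π(x) − x/ln(x)) / π(x) ≈ 11.54%; the approximation is known to undercount slightly (Li(x) is a better estimate).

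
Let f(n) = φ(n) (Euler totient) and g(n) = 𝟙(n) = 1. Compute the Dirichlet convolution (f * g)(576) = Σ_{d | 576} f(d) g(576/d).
(φ * 𝟙)(576) = 576

Divisors of 576: [1, 2, 3, 4, 6, 8, 9, 12, 16, 18, 24, 32, 36, 48, 64, 72, 96, 144, 192, 288, 576]. For each d | 576:
  d = 1: φ(1) · 𝟙(576/1) = 1 · 1 = 1
  d = 2: φ(2) · 𝟙(576/2) = 1 · 1 = 1
  d = 3: φ(3) · 𝟙(576/3) = 2 · 1 = 2
  d = 4: φ(4) · 𝟙(576/4) = 2 · 1 = 2
  d = 6: φ(6) · 𝟙(576/6) = 2 · 1 = 2
  d = 8: φ(8) · 𝟙(576/8) = 4 · 1 = 4
  d = 9: φ(9) · 𝟙(576/9) = 6 · 1 = 6
  d = 12: φ(12) · 𝟙(576/12) = 4 · 1 = 4
  d = 16: φ(16) · 𝟙(576/16) = 8 · 1 = 8
  d = 18: φ(18) · 𝟙(576/18) = 6 · 1 = 6
  d = 24: φ(24) · 𝟙(576/24) = 8 · 1 = 8
  d = 32: φ(32) · 𝟙(576/32) = 16 · 1 = 16
  d = 36: φ(36) · 𝟙(576/36) = 12 · 1 = 12
  d = 48: φ(48) · 𝟙(576/48) = 16 · 1 = 16
  d = 64: φ(64) · 𝟙(576/64) = 32 · 1 = 32
  d = 72: φ(72) · 𝟙(576/72) = 24 · 1 = 24
  d = 96: φ(96) · 𝟙(576/96) = 32 · 1 = 32
  d = 144: φ(144) · 𝟙(576/144) = 48 · 1 = 48
  d = 192: φ(192) · 𝟙(576/192) = 64 · 1 = 64
  d = 288: φ(288) · 𝟙(576/288) = 96 · 1 = 96
  d = 576: φ(576) · 𝟙(576/576) = 192 · 1 = 192
Summing: (φ * 𝟙)(576) = 1 + 1 + 2 + 2 + 2 + 4 + 6 + 4 + 8 + 6 + 8 + 16 + 12 + 16 + 32 + 24 + 32 + 48 + 64 + 96 + 192 = 576.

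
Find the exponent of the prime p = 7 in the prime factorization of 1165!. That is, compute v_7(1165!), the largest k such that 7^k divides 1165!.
v_7(1165!) = 192

Legendre's formula: v_p(n!) = Σ_{k ≥ 1} ⌊n / p^k⌋. For p = 7, n = 1165, the terms are:
  ⌊1165/7^1⌋ = ⌊1165/7⌋ = 166
  ⌊1165/7^2⌋ = ⌊1165/49⌋ = 23
  ⌊1165/7^3⌋ = ⌊1165/343⌋ = 3
(the next term ⌊1165/7^4⌋ = 0, terminating the sum). Summing: v_7(1165!) = 166 + 23 + 3 = 192.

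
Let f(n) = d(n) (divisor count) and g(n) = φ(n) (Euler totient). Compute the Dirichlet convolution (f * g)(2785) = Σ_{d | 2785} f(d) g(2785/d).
(d * φ)(2785) = 3348

Divisors of 2785: [1, 5, 557, 2785]. For each d | 2785:
  d = 1: d(1) · φ(2785/1) = 1 · 2224 = 2224
  d = 5: d(5) · φ(2785/5) = 2 · 556 = 1112
  d = 557: d(557) · φ(2785/557) = 2 · 4 = 8
  d = 2785: d(2785) · φ(2785/2785) = 4 · 1 = 4
Summing: (d * φ)(2785) = 2224 + 1112 + 8 + 4 = 3348.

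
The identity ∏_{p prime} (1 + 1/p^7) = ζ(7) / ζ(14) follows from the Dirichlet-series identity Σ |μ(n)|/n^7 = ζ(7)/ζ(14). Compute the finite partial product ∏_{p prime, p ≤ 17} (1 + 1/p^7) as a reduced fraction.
∏ = 5978632292892509031852506135276312/5929491512745875728410756452578125

The primes p ≤ 17 are [2, 3, 5, 7, 11, 13, 17]. For each, (1 + 1/p^7) = (p^7 + 1)/p^7. Multiplying these fractions over p ∈ [2, 3, 5, 7, 11, 13, 17] gives 5978632292892509031852506135276312/5929491512745875728410756452578125. (In the limit P → ∞ this tends to ζ(7)/ζ(14).)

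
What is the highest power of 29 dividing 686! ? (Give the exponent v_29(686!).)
v_29(686!) = 23

Legendre's formula: v_p(n!) = Σ_{k ≥ 1} ⌊n / p^k⌋. For p = 29, n = 686, the terms are:
  ⌊686/29^1⌋ = ⌊686/29⌋ = 23
(the next term ⌊686/29^2⌋ = 0, terminating the sum). Summing: v_29(686!) = 23 = 23.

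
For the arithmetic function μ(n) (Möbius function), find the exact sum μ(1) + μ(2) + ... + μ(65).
Σ_{n ≤ 65} μ(n) = 0

Compute μ(n) for each 1 ≤ n ≤ 65: μ(1) = 1, μ(2) = -1, μ(3) = -1, μ(4) = 0, μ(5) = -1, μ(6) = 1, μ(7) = -1, μ(8) = 0, μ(9) = 0, μ(10) = 1, μ(11) = -1, μ(12) = 0, μ(13) = -1, μ(14) = 1, μ(15) = 1, μ(16) = 0, μ(17) = -1, μ(18) = 0, μ(19) = -1, μ(20) = 0, μ(21) = 1, μ(22) = 1, μ(23) = -1, μ(24) = 0, μ(25) = 0, μ(26) = 1, μ(27) = 0, μ(28) = 0, μ(29) = -1, μ(30) = -1, μ(31) = -1, μ(32) = 0, μ(33) = 1, μ(34) = 1, μ(35) = 1, μ(36) = 0, μ(37) = -1, μ(38) = 1, μ(39) = 1, μ(40) = 0, μ(41) = -1, μ(42) = -1, μ(43) = -1, μ(44) = 0, μ(45) = 0, μ(46) = 1, μ(47) = -1, μ(48) = 0, μ(49) = 0, μ(50) = 0, μ(51) = 1, μ(52) = 0, μ(53) = -1, μ(54) = 0, μ(55) = 1, μ(56) = 0, μ(57) = 1, μ(58) = 1, μ(59) = -1, μ(60) = 0, μ(61) = -1, μ(62) = 1, μ(63) = 0, μ(64) = 0, μ(65) = 1. Summing all 65 values: 0. (Mertens function M(x) = Σ_{n ≤ x} μ(n); on average M(x) should be small (PNT ⟺ M(x) = o(x)).)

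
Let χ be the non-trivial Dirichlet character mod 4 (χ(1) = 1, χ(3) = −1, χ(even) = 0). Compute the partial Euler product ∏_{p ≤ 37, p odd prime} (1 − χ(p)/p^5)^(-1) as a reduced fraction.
∏ = 36434162976122653852428171915209665920933190877591375/36574689167094305070442169349729960875390257302863872

The odd primes p ≤ 37 are [3, 5, 7, 11, 13, 17, 19, 23, 29, 31, 37]. For each, χ(p) = 1 if p ≡ 1 mod 4, χ(p) = −1 if p ≡ 3 mod 4. Taking (1 − χ(p)/p^5)^(-1) = p^5/(p^5 − χ(p)): (1 − (-1)/3^5)^(-1) · (1 − (1)/5^5)^(-1) · (1 − (-1)/7^5)^(-1) · (1 − (-1)/11^5)^(-1) · (1 − (1)/13^5)^(-1) · (1 − (1)/17^5)^(-1) · (1 − (-1)/19^5)^(-1) · (1 − (-1)/23^5)^(-1) · (1 − (1)/29^5)^(-1) · (1 − (-1)/31^5)^(-1) · (1 − (1)/37^5)^(-1) = 36434162976122653852428171915209665920933190877591375/36574689167094305070442169349729960875390257302863872.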